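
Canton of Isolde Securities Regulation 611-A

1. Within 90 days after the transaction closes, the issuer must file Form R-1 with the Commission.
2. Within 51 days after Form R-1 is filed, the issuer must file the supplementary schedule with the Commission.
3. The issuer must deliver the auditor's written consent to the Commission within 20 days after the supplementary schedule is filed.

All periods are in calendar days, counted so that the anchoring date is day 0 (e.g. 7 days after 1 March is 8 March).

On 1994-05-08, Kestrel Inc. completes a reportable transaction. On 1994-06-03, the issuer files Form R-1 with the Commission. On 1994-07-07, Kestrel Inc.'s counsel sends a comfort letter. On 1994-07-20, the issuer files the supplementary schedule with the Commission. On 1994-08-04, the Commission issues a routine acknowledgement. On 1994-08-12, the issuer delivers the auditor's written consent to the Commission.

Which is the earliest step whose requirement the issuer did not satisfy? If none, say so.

Step 1: 90 days after 1994-05-08 (when the transaction closes) is 1994-08-06; 1994-06-03 is within that limit.
Step 2: 51 days after 1994-06-03 (when Form R-1 is filed) is 1994-07-24; completed 1994-07-20, before the deadline.
Step 3: 20 days after 1994-07-20 (when the supplementary schedule is filed) is 1994-08-09; done 1994-08-12 — 3 days late.

Step 3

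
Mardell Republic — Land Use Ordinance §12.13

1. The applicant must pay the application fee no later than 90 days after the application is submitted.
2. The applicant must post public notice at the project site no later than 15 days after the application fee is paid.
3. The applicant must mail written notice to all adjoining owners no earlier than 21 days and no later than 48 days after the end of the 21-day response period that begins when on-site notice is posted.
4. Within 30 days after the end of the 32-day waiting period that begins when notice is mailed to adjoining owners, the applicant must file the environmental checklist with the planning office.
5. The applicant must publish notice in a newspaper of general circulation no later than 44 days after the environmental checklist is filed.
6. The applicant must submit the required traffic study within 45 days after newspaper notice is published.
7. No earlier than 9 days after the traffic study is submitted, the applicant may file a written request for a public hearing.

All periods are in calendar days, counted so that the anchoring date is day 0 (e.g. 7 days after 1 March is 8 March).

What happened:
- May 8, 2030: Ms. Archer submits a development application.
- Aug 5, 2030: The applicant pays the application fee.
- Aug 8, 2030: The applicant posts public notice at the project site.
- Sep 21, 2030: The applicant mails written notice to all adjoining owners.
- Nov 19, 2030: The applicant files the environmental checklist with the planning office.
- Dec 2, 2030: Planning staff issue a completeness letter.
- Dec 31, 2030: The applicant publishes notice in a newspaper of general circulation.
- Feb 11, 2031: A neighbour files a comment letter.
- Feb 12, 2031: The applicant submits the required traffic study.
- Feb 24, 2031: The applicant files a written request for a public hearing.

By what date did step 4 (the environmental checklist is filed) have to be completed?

Nov 22, 2030

Notice is mailed to adjoining owners on Sep 21, 2030; the 32-day waiting period therefore ends Oct 23, 2030, and step 4 runs from that date. 30 days after Oct 23, 2030 is Nov 22, 2030.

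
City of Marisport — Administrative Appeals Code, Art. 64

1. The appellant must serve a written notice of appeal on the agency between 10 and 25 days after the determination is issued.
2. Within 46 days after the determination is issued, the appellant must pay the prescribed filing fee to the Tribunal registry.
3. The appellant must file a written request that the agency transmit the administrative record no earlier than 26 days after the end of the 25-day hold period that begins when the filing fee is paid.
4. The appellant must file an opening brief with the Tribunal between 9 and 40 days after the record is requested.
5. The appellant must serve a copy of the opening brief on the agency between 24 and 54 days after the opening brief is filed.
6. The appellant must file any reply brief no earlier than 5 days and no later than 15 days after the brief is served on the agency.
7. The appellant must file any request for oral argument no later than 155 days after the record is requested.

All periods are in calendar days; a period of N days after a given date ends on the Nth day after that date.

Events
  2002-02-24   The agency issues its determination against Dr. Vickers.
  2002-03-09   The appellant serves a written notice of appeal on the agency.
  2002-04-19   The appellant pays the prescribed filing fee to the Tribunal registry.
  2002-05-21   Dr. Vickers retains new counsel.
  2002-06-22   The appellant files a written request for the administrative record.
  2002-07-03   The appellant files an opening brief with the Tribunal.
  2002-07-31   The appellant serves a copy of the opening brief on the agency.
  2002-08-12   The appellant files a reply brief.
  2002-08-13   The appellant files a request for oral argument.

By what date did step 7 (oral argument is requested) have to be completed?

Step 7 runs from 2002-06-22, when the record is requested. 155 days after 2002-06-22 is 2002-11-24.

2002-11-24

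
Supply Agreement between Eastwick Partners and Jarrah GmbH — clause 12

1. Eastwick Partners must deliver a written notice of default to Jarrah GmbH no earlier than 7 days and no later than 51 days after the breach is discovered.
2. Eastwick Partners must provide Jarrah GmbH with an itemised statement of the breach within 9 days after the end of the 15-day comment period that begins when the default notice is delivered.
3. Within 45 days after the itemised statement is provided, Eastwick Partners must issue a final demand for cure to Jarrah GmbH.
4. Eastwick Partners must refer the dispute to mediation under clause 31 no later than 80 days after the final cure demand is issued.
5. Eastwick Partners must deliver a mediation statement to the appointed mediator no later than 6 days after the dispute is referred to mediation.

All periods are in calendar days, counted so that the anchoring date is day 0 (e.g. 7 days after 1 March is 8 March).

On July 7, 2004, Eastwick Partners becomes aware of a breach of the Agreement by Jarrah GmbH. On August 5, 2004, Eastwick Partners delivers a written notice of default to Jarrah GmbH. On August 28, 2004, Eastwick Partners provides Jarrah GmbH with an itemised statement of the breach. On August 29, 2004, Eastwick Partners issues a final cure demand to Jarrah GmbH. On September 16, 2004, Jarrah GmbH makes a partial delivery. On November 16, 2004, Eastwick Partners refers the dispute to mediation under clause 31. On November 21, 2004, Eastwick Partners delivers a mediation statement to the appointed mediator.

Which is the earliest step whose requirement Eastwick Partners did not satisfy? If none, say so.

None — every step was satisfied

Step 1 — 7 and 51 days from July 7, 2004 (when the breach is discovered) are July 14, 2004 and August 27, 2004 respectively; done August 5, 2004, which is between those dates.
Step 2 — counting 9 days from August 20, 2004 (end of the 15-day comment period, which began when the default notice is delivered on August 5, 2004) gives a deadline of August 29, 2004; completed August 28, 2004, before the deadline.
Step 3 — counting 45 days from August 28, 2004 (when the itemised statement is provided) gives a deadline of October 12, 2004; done August 29, 2004 — timely.
Step 4 — counting 80 days from August 29, 2004 (when the final cure demand is issued) gives a deadline of November 17, 2004; November 16, 2004 is within that limit.
Step 5 — counting 6 days from November 16, 2004 (when the dispute is referred to mediation) gives a deadline of November 22, 2004; completed November 21, 2004, before the deadline.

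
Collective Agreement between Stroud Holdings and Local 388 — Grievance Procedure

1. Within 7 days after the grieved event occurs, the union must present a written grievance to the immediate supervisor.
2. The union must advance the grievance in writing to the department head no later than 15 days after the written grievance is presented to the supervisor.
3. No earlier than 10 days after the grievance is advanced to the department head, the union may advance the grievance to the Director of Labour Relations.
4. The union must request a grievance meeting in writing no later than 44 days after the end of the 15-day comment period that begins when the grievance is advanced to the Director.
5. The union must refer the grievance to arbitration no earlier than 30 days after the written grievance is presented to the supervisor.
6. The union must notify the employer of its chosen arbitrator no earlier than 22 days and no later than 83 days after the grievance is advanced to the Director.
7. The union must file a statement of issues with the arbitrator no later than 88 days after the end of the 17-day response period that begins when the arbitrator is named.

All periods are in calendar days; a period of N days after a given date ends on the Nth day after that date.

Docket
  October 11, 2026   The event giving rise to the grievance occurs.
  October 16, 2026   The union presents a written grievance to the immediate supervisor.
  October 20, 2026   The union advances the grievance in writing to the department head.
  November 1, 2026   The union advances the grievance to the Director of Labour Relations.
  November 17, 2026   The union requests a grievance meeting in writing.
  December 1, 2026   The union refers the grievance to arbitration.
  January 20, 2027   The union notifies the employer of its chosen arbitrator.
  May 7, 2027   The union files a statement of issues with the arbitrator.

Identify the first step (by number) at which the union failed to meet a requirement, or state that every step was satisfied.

Step 7

(1) due by October 11, 2026 + 7 days = October 18, 2026; October 16, 2026 is within that limit.
(2) due by October 16, 2026 + 15 days = October 31, 2026; done October 20, 2026 — timely.
(3) permitted from October 20, 2026 + 10 days = October 30, 2026 onward; done November 1, 2026 — permitted.
(4) due by November 16, 2026 + 44 days = December 30, 2026; November 17, 2026 is within that limit.
(5) permitted from October 16, 2026 + 30 days = November 15, 2026 onward; December 1, 2026 is on or after that date.
(6) the permitted window runs from November 1, 2026 + 22 = November 23, 2026 to November 1, 2026 + 83 = January 23, 2027; January 20, 2027 falls inside that range.
(7) due by February 6, 2027 + 88 days = May 5, 2027; May 7, 2027 misses that deadline by 2 days.
Later steps need not be reached.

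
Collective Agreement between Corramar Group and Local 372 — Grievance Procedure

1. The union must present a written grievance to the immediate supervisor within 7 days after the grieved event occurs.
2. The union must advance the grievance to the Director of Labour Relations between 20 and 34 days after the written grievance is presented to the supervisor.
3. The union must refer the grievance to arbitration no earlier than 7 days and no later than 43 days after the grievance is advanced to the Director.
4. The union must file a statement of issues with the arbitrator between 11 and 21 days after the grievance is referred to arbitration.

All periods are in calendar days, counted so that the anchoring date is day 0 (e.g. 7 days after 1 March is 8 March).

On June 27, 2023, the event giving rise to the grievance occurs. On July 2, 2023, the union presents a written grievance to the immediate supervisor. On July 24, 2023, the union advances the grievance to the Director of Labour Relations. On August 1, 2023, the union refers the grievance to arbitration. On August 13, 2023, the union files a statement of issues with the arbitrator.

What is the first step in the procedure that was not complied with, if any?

None — every step was satisfied

Step 1: 7 days after June 27, 2023 (when the grieved event occurs) is July 4, 2023; July 2, 2023 is within that limit.
Step 2: the window is 20–34 days after July 2, 2023 (when the written grievance is presented to the supervisor), so July 22, 2023 through August 5, 2023; done July 24, 2023 — within the window.
Step 3: the window is 7–43 days after July 24, 2023 (when the grievance is advanced to the Director), so July 31, 2023 through September 5, 2023; done August 1, 2023, which is between those dates.
Step 4: the window is 11–21 days after August 1, 2023 (when the grievance is referred to arbitration), so August 12, 2023 through August 22, 2023; done August 13, 2023, which is between those dates.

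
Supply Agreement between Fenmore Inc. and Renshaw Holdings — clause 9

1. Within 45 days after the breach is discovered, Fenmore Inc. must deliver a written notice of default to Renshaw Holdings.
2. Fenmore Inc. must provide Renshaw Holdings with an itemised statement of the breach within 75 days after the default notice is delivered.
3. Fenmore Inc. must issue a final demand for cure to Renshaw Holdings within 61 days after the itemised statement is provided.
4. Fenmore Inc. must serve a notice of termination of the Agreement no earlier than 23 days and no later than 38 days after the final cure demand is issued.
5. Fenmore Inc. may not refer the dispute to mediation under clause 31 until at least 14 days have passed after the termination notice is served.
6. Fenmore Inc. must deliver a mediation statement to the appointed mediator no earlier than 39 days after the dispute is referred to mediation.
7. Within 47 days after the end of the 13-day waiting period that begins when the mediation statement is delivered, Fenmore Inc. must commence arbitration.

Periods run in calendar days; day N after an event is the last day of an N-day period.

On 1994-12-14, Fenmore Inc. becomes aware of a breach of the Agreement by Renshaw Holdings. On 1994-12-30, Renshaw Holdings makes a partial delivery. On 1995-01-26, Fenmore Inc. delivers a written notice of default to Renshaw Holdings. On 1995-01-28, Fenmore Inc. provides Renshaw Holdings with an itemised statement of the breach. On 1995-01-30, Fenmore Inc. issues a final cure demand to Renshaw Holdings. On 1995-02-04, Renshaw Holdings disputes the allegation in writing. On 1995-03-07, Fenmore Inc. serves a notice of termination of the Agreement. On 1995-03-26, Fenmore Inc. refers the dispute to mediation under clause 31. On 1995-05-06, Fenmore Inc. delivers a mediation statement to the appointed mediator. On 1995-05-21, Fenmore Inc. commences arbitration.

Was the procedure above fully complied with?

Step 1 — counting 45 days from 1994-12-14 (when the breach is discovered) gives a deadline of 1995-01-28; done 1995-01-26 — timely.
Step 2 — counting 75 days from 1995-01-26 (when the default notice is delivered) gives a deadline of 1995-04-11; done 1995-01-28 — timely.
Step 3 — counting 61 days from 1995-01-28 (when the itemised statement is provided) gives a deadline of 1995-03-30; done 1995-01-30 — timely.
Step 4 — 23 and 38 days from 1995-01-30 (when the final cure demand is issued) are 1995-02-22 and 1995-03-09 respectively; 1995-03-07 falls inside that range.
Step 5 — must wait 14 days from 1995-03-07 (when the termination notice is served), so not before 1995-03-21; done 1995-03-26, after the minimum wait.
Step 6 — must wait 39 days from 1995-03-26 (when the dispute is referred to mediation), so not before 1995-05-04; 1995-05-06 is on or after that date.
Step 7 — counting 47 days from 1995-05-19 (end of the 13-day waiting period, which began when the mediation statement is delivered on 1995-05-06) gives a deadline of 1995-07-05; done 1995-05-21 — timely.

Yes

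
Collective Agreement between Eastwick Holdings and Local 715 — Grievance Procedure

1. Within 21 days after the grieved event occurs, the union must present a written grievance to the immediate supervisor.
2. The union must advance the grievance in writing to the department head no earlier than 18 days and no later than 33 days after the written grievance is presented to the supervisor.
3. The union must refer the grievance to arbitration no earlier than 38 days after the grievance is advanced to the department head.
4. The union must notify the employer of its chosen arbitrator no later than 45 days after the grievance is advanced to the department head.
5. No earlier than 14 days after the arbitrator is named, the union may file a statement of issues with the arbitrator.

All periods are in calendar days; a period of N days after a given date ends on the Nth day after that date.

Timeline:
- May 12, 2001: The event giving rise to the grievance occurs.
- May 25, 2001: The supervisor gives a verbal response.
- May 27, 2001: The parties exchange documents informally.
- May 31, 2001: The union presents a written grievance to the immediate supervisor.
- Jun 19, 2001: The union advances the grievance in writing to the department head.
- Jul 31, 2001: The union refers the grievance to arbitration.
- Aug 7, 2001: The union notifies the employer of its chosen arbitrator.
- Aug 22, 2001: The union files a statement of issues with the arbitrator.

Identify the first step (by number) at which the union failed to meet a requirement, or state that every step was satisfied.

Step 1 — counting 21 days from May 12, 2001 (when the grieved event occurs) gives a deadline of Jun 2, 2001; completed May 31, 2001, before the deadline.
Step 2 — 18 and 33 days from May 31, 2001 (when the written grievance is presented to the supervisor) are Jun 18, 2001 and Jul 3, 2001 respectively; done Jun 19, 2001 — within the window.
Step 3 — must wait 38 days from Jun 19, 2001 (when the grievance is advanced to the department head), so not before Jul 27, 2001; Jul 31, 2001 is on or after that date.
Step 4 — counting 45 days from Jun 19, 2001 (when the grievance is advanced to the department head) gives a deadline of Aug 3, 2001; not done until Aug 7, 2001, 4 days after the deadline.
The analysis stops there.

Step 4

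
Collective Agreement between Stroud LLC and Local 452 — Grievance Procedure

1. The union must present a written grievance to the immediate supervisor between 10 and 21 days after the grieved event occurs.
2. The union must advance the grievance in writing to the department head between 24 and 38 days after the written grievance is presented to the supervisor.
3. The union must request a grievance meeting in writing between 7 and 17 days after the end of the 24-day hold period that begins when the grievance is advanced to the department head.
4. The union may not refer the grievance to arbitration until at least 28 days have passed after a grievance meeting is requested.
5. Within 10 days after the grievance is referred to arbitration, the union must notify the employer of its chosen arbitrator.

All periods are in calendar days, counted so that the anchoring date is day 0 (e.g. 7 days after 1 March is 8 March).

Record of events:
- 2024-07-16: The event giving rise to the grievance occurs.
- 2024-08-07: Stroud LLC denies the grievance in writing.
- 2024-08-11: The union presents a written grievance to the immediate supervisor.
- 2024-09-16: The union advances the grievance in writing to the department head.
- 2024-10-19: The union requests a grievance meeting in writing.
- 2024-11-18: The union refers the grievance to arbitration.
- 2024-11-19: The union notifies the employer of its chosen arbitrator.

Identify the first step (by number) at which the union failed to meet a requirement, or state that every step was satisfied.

(1) the permitted window runs from 2024-07-16 + 10 = 2024-07-26 to 2024-07-16 + 21 = 2024-08-06; 2024-08-11 is 5 days past the end of the window.
Later steps need not be reached.

Step 1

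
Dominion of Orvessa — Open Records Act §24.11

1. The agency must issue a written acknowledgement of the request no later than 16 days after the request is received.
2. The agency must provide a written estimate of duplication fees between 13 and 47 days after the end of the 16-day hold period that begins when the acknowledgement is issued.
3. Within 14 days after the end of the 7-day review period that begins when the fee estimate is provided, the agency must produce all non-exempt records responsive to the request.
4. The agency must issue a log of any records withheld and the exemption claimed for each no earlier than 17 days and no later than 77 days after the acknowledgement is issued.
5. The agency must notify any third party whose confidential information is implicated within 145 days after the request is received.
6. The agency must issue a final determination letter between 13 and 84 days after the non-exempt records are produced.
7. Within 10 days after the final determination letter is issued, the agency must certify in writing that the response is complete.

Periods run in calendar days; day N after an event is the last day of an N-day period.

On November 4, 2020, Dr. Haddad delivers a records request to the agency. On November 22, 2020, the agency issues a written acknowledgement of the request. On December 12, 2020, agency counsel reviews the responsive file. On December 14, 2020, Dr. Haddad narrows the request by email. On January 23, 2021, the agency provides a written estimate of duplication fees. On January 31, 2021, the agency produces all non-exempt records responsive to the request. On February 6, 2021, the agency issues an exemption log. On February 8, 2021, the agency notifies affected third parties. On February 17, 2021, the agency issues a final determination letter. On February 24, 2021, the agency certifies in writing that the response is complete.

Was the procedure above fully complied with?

Step 1 — counting 16 days from November 4, 2020 (when the request is received) gives a deadline of November 20, 2020; done November 22, 2020 — 2 days late.
That is the first point of non-compliance.

No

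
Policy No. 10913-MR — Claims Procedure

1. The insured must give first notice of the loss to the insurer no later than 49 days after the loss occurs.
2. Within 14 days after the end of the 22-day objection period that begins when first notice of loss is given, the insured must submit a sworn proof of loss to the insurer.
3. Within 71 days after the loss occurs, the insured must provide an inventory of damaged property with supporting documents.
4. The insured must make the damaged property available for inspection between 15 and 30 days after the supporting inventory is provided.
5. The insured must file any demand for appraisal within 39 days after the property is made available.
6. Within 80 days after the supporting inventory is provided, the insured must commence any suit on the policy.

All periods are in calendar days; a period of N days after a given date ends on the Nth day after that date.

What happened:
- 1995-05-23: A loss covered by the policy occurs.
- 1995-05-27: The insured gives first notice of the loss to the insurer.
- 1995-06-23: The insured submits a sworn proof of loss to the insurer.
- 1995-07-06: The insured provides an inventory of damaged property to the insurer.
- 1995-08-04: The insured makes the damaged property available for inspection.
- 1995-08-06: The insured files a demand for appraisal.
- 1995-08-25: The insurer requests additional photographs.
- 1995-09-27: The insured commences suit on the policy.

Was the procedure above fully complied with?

No

(1) due by 1995-05-23 + 49 days = 1995-07-11; completed 1995-05-27, before the deadline.
(2) due by 1995-06-18 + 14 days = 1995-07-02; completed 1995-06-23, before the deadline.
(3) due by 1995-05-23 + 71 days = 1995-08-02; done 1995-07-06 — timely.
(4) the permitted window runs from 1995-07-06 + 15 = 1995-07-21 to 1995-07-06 + 30 = 1995-08-05; done 1995-08-04 — within the window.
(5) due by 1995-08-04 + 39 days = 1995-09-12; 1995-08-06 is within that limit.
(6) due by 1995-07-06 + 80 days = 1995-09-24; not done until 1995-09-27, 3 days after the deadline.
No need to go further; step 6 was not satisfied.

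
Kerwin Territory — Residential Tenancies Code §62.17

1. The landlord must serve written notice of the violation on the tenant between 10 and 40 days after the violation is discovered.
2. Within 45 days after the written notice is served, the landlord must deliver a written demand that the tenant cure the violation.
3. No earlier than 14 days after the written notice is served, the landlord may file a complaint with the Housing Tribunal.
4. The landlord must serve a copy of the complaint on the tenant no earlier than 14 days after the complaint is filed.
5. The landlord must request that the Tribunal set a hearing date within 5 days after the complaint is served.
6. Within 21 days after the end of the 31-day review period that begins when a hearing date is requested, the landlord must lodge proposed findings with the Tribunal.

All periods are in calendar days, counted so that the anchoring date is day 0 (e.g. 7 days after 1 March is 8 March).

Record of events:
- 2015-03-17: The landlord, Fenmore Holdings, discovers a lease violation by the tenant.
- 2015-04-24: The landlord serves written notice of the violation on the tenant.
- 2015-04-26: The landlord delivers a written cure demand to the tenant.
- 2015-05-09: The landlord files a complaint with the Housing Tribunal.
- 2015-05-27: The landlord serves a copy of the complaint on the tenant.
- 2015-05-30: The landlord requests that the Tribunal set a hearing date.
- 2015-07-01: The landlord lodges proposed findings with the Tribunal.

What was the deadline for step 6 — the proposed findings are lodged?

2015-07-21

A hearing date is requested on 2015-05-30; the 31-day review period therefore ends 2015-06-30, and step 6 runs from that date. 21 days after 2015-06-30 is 2015-07-21.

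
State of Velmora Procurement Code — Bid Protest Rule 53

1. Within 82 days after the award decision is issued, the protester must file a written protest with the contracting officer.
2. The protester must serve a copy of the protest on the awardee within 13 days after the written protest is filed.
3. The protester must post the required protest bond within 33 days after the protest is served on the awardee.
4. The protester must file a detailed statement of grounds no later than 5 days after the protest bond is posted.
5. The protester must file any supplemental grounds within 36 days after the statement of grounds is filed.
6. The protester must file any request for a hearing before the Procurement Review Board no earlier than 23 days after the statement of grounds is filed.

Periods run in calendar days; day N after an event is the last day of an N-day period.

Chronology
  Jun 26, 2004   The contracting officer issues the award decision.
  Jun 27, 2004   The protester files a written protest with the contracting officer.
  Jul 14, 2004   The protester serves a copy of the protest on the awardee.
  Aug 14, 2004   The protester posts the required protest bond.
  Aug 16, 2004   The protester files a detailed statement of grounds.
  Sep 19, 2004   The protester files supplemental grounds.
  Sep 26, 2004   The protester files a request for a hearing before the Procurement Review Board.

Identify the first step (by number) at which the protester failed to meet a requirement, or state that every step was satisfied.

Step 2

(1) due by Jun 26, 2004 + 82 days = Sep 16, 2004; Jun 27, 2004 is within that limit.
(2) due by Jun 27, 2004 + 13 days = Jul 10, 2004; done Jul 14, 2004 — 4 days late.
Later steps need not be reached.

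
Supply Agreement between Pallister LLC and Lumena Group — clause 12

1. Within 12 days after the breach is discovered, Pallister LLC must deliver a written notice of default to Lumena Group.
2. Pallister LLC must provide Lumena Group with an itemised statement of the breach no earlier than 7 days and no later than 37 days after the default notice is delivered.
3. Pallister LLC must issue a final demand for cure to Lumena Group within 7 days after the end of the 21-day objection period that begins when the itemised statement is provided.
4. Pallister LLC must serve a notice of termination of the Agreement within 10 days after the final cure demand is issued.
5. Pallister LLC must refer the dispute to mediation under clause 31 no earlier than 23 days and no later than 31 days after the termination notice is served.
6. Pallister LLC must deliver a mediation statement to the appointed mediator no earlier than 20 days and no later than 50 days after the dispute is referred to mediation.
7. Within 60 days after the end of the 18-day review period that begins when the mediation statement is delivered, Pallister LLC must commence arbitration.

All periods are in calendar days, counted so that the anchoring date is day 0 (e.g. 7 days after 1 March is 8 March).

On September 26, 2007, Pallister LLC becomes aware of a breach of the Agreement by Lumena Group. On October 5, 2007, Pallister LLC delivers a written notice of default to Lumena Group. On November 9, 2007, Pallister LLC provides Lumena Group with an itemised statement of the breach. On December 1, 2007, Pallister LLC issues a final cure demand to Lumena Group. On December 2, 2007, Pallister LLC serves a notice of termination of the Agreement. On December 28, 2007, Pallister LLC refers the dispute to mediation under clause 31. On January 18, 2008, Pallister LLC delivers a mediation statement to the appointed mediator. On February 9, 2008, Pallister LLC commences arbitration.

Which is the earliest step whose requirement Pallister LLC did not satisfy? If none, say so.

Step 1 — counting 12 days from September 26, 2007 (when the breach is discovered) gives a deadline of October 8, 2007; October 5, 2007 is within that limit.
Step 2 — 7 and 37 days from October 5, 2007 (when the default notice is delivered) are October 12, 2007 and November 11, 2007 respectively; November 9, 2007 falls inside that range.
Step 3 — counting 7 days from November 30, 2007 (end of the 21-day objection period, which began when the itemised statement is provided on November 9, 2007) gives a deadline of December 7, 2007; completed December 1, 2007, before the deadline.
Step 4 — counting 10 days from December 1, 2007 (when the final cure demand is issued) gives a deadline of December 11, 2007; December 2, 2007 is within that limit.
Step 5 — 23 and 31 days from December 2, 2007 (when the termination notice is served) are December 25, 2007 and January 2, 2008 respectively; done December 28, 2007, which is between those dates.
Step 6 — 20 and 50 days from December 28, 2007 (when the dispute is referred to mediation) are January 17, 2008 and February 16, 2008 respectively; done January 18, 2008, which is between those dates.
Step 7 — counting 60 days from February 5, 2008 (end of the 18-day review period, which began when the mediation statement is delivered on January 18, 2008) gives a deadline of April 5, 2008; completed February 9, 2008, before the deadline.

None — every step was satisfied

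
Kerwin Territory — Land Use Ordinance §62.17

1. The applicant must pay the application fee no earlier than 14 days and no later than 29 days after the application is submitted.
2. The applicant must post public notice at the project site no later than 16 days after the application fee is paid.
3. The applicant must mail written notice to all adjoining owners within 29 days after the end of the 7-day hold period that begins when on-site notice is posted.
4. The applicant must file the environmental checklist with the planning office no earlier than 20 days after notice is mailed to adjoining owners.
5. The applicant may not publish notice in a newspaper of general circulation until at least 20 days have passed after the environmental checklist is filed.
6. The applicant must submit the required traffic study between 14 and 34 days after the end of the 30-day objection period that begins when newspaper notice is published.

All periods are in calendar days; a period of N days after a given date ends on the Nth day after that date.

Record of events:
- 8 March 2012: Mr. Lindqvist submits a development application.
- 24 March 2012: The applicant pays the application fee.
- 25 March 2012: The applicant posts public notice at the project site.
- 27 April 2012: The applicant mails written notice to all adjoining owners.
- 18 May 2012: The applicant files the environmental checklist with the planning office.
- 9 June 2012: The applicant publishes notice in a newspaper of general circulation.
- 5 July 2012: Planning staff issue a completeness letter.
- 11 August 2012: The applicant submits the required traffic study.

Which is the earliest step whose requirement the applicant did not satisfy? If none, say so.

None — every step was satisfied

(1) the permitted window runs from 8 March 2012 + 14 = 22 March 2012 to 8 March 2012 + 29 = 6 April 2012; done 24 March 2012 — within the window.
(2) due by 24 March 2012 + 16 days = 9 April 2012; 25 March 2012 is within that limit.
(3) due by 1 April 2012 + 29 days = 30 April 2012; 27 April 2012 is within that limit.
(4) permitted from 27 April 2012 + 20 days = 17 May 2012 onward; 18 May 2012 is on or after that date.
(5) permitted from 18 May 2012 + 20 days = 7 June 2012 onward; done 9 June 2012 — permitted.
(6) the permitted window runs from 9 July 2012 + 14 = 23 July 2012 to 9 July 2012 + 34 = 12 August 2012; 11 August 2012 falls inside that range.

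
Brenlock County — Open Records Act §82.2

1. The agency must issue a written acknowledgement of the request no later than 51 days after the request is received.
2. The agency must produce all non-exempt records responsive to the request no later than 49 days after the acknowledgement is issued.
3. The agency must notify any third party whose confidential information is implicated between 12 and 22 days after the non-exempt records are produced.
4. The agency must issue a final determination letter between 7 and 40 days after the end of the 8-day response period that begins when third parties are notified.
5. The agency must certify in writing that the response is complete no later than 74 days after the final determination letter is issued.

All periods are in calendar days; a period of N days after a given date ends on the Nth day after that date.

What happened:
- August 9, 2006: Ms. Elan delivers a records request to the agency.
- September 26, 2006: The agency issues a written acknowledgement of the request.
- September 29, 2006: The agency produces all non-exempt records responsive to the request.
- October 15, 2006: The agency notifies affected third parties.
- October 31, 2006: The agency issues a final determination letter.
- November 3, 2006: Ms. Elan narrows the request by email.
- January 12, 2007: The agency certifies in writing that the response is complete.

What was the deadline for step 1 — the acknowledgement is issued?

Step 1 runs from August 9, 2006, when the request is received. 51 days after August 9, 2006 is September 29, 2006.

September 29, 2006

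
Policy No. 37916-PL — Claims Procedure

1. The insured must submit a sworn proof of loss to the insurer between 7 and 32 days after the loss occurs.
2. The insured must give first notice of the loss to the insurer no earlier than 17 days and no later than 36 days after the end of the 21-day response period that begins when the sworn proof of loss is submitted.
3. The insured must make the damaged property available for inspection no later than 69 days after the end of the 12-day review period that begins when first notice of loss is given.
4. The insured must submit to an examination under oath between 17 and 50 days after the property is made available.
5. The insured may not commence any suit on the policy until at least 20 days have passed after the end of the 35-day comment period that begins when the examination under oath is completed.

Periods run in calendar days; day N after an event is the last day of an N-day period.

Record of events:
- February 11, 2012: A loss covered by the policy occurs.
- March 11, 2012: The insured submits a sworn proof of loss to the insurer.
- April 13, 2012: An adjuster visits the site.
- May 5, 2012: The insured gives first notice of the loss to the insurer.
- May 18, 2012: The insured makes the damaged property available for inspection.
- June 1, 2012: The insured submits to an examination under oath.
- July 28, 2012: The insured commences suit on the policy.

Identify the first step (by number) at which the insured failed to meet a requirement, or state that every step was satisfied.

Step 4

Step 1: the window is 7–32 days after February 11, 2012 (when the loss occurs), so February 18, 2012 through March 14, 2012; done March 11, 2012, which is between those dates.
Step 2: the window is 17–36 days after April 1, 2012 (end of the 21-day response period, which began when the sworn proof of loss is submitted on March 11, 2012), so April 18, 2012 through May 7, 2012; May 5, 2012 falls inside that range.
Step 3: 69 days after May 17, 2012 (end of the 12-day review period, which began when first notice of loss is given on May 5, 2012) is July 25, 2012; done May 18, 2012 — timely.
Step 4: the window is 17–50 days after May 18, 2012 (when the property is made available), so June 4, 2012 through July 7, 2012; done June 1, 2012 — 3 days before the window opened.
Later steps need not be reached.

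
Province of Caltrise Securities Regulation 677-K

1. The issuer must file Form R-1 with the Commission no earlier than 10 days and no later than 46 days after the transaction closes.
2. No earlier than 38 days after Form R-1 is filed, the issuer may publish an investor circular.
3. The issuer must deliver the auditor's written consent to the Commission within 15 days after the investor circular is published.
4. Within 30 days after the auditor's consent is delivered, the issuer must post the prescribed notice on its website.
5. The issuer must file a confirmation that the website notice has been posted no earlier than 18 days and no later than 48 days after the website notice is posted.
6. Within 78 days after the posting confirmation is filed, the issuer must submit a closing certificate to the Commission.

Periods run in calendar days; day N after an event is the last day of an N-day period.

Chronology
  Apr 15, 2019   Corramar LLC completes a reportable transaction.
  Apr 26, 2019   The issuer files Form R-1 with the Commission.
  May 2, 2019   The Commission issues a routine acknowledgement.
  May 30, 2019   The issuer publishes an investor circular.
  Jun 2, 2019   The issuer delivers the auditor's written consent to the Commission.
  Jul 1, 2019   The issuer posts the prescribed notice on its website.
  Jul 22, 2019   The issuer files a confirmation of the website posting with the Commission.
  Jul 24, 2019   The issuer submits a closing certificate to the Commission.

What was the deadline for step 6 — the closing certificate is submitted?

Step 6 runs from Jul 22, 2019, when the posting confirmation is filed. 78 days after Jul 22, 2019 is Oct 8, 2019.

Oct 8, 2019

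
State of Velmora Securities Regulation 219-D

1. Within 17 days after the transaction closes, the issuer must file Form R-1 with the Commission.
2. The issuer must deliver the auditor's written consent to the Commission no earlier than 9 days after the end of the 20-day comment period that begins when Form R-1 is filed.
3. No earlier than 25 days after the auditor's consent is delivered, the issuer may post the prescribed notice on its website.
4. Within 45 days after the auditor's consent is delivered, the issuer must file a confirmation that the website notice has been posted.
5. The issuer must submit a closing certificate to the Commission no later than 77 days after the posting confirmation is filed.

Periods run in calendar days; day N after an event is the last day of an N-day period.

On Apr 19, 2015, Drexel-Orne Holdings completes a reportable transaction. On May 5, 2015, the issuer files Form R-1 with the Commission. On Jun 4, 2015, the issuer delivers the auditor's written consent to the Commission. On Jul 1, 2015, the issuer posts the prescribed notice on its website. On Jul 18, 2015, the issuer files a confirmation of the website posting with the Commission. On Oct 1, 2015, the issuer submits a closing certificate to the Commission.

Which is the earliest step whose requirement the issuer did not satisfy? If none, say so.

None — every step was satisfied

(1) due by Apr 19, 2015 + 17 days = May 6, 2015; completed May 5, 2015, before the deadline.
(2) permitted from May 25, 2015 + 9 days = Jun 3, 2015 onward; Jun 4, 2015 is on or after that date.
(3) permitted from Jun 4, 2015 + 25 days = Jun 29, 2015 onward; done Jul 1, 2015, after the minimum wait.
(4) due by Jun 4, 2015 + 45 days = Jul 19, 2015; completed Jul 18, 2015, before the deadline.
(5) due by Jul 18, 2015 + 77 days = Oct 3, 2015; completed Oct 1, 2015, before the deadline.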